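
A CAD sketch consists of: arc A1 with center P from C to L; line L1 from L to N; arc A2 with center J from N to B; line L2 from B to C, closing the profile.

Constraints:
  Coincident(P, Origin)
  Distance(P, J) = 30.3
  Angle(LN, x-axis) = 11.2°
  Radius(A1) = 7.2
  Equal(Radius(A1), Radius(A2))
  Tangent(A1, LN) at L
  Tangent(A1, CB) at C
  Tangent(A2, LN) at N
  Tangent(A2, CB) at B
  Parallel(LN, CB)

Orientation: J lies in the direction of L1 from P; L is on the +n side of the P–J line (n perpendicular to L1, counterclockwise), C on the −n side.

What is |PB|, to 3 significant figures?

31.1

Tangency of A1 to both parallel lines with radius 7.2 puts L and C at P ± 7.2·n: L = (-1.40, 7.06), C = (1.40, -7.06). Equal radii place N and B the same way about J: N = J + 7.2·n = (28.3, 12.9), B = J − 7.2·n = (31.1, -1.18). Then |PB| = |B − P| = 31.1.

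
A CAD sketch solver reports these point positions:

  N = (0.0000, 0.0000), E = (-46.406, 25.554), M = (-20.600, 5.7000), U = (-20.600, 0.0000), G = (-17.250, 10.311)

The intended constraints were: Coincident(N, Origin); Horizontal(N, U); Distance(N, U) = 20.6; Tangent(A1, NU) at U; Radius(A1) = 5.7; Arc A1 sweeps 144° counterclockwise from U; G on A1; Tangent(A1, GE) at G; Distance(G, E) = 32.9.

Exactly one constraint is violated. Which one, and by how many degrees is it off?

Tangent(A1, GE) at G — off by 8.40°.

N = (0.00, 0.00) ✓; N.y = 0.00, U.y = 0.00 ✓; |NU| = 20.60 ✓; ∠(MU, UN) = 90.00° ✓; |MU| = 5.700 ✓; bearing(M→G) − bearing(M→U) = 144.0° ✓; |MG| = 5.699 ✓; ∠(MG, GE) = 81.60° ✗; |GE| = 32.90 ✓.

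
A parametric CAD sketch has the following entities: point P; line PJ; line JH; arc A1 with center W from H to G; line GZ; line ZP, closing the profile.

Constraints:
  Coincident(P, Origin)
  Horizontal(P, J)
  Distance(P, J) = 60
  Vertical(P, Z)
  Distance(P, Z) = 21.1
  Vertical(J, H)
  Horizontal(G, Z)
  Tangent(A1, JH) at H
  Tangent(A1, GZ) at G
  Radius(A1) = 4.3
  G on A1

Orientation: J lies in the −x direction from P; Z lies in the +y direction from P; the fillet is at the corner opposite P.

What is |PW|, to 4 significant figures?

58.18

PZ is vertical with |PZ| = 21.1 and Z on the +y side, so Z = (0.000, 21.10). The virtual corner opposite P is at (-60.00, 21.10). The tangent condition forces WH to be normal to JH and A1 meets GZ tangentially, so WG is at right angles to GZ, with radius 4.3, so the center W sits 4.3 in from both sides at W = (-55.70, 16.80). Then |PW| = |W − P| = 58.18.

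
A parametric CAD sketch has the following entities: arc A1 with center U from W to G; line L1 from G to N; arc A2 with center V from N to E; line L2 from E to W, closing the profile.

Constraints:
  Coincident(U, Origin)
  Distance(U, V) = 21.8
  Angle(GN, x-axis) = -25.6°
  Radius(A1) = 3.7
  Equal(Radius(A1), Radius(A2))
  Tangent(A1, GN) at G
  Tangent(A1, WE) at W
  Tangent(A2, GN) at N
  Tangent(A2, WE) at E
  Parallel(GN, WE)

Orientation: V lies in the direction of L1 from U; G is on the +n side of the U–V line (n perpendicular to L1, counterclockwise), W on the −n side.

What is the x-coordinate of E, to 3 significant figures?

18.1

The slot axis is L1's direction at -25.6°, so u = (cos -25.6°, sin -25.6°) = (0.902, -0.432) and n = (−sin -25.6°, cos -25.6°) = (0.432, 0.902). U is at the origin and V lies 21.8 along u from U, so V = 21.8·u = (19.7, -9.42). Tangency of A1 to both parallel lines with radius 3.7 puts G and W at U ± 3.7·n: G = (1.60, 3.34), W = (-1.60, -3.34). Equal radii place N and E the same way about V: N = V + 3.7·n = (21.3, -6.08), E = V − 3.7·n = (18.1, -12.8). So E.x = 18.1.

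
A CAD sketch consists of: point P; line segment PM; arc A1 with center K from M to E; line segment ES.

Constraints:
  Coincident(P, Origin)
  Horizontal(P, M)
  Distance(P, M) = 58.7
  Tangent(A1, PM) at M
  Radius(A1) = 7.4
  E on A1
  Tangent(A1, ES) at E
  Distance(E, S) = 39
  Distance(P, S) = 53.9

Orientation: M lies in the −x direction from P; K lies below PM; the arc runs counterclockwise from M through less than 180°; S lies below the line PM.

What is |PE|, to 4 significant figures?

65.14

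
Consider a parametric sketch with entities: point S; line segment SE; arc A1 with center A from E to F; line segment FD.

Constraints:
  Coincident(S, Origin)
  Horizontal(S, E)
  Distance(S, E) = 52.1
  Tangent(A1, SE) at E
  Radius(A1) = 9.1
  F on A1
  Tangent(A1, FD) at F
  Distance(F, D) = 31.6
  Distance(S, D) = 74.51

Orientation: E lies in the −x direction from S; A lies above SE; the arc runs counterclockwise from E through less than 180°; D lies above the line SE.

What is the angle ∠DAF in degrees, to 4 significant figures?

73.93°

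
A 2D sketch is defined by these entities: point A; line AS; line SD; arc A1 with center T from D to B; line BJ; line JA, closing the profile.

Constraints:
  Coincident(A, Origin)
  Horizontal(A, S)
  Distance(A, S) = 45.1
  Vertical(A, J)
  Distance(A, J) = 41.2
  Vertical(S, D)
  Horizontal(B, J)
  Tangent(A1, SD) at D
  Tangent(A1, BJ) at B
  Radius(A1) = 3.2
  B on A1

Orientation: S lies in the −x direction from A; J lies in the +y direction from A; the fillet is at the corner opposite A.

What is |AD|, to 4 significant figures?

58.97

The virtual corner opposite A is at (-45.10, 41.20). Since A1 is tangent to SD there, TD ⟂ SD and A1 meets BJ tangentially, so TB is at right angles to BJ, with radius 3.2, so the center T sits 3.2 in from both sides at T = (-41.90, 38.00). That places the tangent points at D = (-45.10, 38.00) on SD and B = (-41.90, 41.20) on BJ. Then |AD| = |D − A| = 58.97.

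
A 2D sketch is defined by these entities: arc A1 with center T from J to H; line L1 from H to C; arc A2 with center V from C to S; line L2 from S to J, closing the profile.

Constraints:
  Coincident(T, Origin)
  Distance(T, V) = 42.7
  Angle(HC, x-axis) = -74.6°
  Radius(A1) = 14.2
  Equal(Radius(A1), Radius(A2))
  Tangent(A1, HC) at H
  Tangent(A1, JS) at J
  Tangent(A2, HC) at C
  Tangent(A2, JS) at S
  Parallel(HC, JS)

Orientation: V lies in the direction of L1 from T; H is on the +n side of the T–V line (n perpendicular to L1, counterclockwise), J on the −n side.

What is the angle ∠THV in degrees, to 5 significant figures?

71.605°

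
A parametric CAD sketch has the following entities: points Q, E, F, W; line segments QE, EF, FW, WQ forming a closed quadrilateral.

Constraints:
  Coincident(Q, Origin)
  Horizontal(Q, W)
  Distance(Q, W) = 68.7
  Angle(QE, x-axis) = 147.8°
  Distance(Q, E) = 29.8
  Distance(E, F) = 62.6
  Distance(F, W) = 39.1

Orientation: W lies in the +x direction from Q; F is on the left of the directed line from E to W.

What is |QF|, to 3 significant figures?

43.5

Checks: |EF| = 62.60 ✓; |FW| = 39.10 ✓.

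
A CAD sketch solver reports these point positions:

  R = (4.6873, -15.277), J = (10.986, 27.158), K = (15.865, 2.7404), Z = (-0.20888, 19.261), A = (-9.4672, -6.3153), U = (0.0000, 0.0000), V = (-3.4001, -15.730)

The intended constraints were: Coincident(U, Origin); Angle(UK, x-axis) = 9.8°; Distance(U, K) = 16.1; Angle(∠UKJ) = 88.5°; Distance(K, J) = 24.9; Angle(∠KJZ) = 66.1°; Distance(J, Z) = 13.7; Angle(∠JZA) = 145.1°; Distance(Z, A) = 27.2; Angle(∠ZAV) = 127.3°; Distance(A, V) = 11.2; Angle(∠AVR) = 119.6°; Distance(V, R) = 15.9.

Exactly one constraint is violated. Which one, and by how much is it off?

Distance(V, R) = 15.9 — off by 7.80.

U = (0.00, 0.00) ✓; UK at 9.800° ✓; |UK| = 16.10 ✓; ∠UKJ = 88.50° ✓; |KJ| = 24.90 ✓; ∠KJZ = 66.10° ✓; |JZ| = 13.70 ✓; ∠JZA = 145.1° ✓; |ZA| = 27.20 ✓; ∠ZAV = 127.3° ✓; |AV| = 11.20 ✓; ∠AVR = 119.6° ✓; |VR| = 8.100 ✗.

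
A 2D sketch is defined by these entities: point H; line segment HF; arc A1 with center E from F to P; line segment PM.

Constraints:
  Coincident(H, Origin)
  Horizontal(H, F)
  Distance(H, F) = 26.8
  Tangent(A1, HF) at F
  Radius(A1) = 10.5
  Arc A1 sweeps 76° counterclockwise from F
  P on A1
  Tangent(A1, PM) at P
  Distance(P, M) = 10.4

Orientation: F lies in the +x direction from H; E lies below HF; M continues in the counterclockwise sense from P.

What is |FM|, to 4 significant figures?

22.07

H is at the origin; HF is horizontal with |HF| = 26.8 and F on the +x side, so F = (26.80, 0.000). Since A1 is tangent to HF there, EF ⟂ HF, so E = F + (0, -10.5) = (26.80, -10.50). On A1, F sits at bearing 90° from E; a 76° counterclockwise sweep puts P at bearing 166°, so P = E + 10.5·(cos 166°, sin 166°) = (16.61, -7.960). The tangent condition forces EP to be normal to PM, so PM runs along (−sin 166°, cos 166°); with |PM| = 10.4, M = (14.10, -18.05). Then |FM| = |M − F| = 22.07.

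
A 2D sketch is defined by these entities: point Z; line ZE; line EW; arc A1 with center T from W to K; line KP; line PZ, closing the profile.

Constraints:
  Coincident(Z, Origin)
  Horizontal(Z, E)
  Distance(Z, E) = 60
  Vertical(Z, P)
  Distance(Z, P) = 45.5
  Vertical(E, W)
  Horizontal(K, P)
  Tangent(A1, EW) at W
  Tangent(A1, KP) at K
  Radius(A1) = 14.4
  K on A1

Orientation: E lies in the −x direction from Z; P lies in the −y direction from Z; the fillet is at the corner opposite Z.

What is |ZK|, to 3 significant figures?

64.4

The virtual corner opposite Z is at (-60.0, -45.5). Tangency of A1 to EW means the radius TW is perpendicular to EW and since A1 is tangent to KP there, TK ⟂ KP, with radius 14.4, so the center T sits 14.4 in from both sides at T = (-45.6, -31.1). That places the tangent points at W = (-60.0, -31.1) on EW and K = (-45.6, -45.5) on KP. Then |ZK| = |K − Z| = 64.4.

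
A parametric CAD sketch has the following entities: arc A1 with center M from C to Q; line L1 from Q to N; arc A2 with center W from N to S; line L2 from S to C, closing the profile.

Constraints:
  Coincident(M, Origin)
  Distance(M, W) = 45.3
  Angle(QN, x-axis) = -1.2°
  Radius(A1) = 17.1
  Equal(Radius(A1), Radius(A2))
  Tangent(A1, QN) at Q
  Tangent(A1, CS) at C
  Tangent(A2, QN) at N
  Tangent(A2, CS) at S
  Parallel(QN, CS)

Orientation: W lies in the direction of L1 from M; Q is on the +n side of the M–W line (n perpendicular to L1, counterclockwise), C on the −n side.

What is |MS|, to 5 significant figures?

48.420

The slot axis is L1's direction at -1.2°, so u = (cos -1.2°, sin -1.2°) = (0.99978, -0.020942) and n = (−sin -1.2°, cos -1.2°) = (0.020942, 0.99978). M is at the origin and W lies 45.3 along u from M, so W = 45.3·u = (45.290, -0.94869). Tangency of A1 to both parallel lines with radius 17.1 puts Q and C at M ± 17.1·n: Q = (0.35812, 17.096), C = (-0.35812, -17.096). Equal radii place N and S the same way about W: N = W + 17.1·n = (45.648, 16.148), S = W − 17.1·n = (44.932, -18.045). Then |MS| = |S − M| = 48.420.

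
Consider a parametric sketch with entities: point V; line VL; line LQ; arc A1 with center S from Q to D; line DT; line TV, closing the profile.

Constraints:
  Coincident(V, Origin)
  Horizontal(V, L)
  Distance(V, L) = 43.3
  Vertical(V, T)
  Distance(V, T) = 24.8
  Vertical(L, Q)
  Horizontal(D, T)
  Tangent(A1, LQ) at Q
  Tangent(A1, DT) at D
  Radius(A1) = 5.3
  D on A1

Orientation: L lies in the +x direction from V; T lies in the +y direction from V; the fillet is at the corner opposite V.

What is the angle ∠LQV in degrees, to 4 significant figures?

65.76°

V is at the origin; VL is horizontal with |VL| = 43.3 and L on the +x side, so L = (43.30, 0.000). VT is vertical with |VT| = 24.8 and T on the +y side, so T = (0.000, 24.80). The virtual corner opposite V is at (43.30, 24.80). The tangent condition forces SQ to be normal to LQ and A1 meets DT tangentially, so SD is at right angles to DT, with radius 5.3, so the center S sits 5.3 in from both sides at S = (38.00, 19.50). That places the tangent points at Q = (43.30, 19.50) on LQ and D = (38.00, 24.80) on DT. Then cos ∠LQV = QL·QV / (|QL||QV|), giving 65.76°.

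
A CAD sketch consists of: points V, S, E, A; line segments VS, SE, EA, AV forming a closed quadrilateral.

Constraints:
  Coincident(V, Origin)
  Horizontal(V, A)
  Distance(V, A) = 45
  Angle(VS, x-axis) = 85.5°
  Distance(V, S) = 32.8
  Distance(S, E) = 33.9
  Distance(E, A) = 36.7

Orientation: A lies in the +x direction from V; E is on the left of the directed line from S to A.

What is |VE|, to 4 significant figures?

50.92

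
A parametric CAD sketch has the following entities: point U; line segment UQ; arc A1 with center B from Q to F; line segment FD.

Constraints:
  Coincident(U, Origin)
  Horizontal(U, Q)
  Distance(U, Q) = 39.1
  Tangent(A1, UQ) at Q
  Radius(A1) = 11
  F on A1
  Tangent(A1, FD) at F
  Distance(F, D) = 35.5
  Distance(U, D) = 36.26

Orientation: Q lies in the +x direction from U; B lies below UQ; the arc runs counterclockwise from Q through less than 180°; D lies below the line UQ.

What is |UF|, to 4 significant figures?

30.30

Checks: |UQ| = 39.10 ✓; |BF| = 11.00 ✓; ∠(BF, FD) = 90.00° ✓; |FD| = 35.50 ✓; |UD| = 36.26 ✓.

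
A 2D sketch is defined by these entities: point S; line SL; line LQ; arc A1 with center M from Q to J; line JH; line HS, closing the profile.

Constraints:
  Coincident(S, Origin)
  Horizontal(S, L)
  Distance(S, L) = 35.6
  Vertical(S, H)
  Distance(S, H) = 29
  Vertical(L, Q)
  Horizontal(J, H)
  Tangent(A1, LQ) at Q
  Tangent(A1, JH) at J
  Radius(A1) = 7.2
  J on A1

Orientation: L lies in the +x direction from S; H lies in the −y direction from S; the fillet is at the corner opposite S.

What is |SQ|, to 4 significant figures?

41.74

S is at the origin; S and L share the same y with |SL| = 35.6 and L on the +x side, so L = (35.60, 0.000). SH is vertical with |SH| = 29.0 and H on the −y side, so H = (0.000, -29.00). The virtual corner opposite S is at (35.60, -29.00). Since A1 is tangent to LQ there, MQ ⟂ LQ and the tangent condition forces MJ to be normal to JH, with radius 7.2, so the center M sits 7.2 in from both sides at M = (28.40, -21.80). That places the tangent points at Q = (35.60, -21.80) on LQ and J = (28.40, -29.00) on JH. Then |SQ| = |Q − S| = 41.74.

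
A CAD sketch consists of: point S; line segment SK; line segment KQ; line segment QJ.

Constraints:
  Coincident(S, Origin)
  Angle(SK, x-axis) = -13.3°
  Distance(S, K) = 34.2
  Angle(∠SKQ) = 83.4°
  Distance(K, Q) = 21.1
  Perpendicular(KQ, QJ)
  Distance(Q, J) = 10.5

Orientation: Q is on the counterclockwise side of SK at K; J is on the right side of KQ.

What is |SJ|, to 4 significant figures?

47.67

∠SKQ = 83.4°, so KQ runs at -13.3° + (180° − 83.4°) = 83.30° from the x-axis; with |KQ| = 21.1, Q = K + 21.1·(cos 83.30°, sin 83.30°) = (35.74, 13.09). KQ ⟂ QJ; with |QJ| = 10.5 on the right of KQ, J = Q + 10.5·(0.9932, -0.1167) = (46.17, 11.86). Then |SJ| = |J − S| = 47.67.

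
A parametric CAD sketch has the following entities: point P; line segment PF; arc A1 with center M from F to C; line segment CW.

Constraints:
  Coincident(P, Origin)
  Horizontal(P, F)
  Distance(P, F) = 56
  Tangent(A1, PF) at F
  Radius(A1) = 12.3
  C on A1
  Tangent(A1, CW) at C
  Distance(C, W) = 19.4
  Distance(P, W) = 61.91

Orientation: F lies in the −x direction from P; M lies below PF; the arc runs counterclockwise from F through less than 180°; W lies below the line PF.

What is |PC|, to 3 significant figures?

68.1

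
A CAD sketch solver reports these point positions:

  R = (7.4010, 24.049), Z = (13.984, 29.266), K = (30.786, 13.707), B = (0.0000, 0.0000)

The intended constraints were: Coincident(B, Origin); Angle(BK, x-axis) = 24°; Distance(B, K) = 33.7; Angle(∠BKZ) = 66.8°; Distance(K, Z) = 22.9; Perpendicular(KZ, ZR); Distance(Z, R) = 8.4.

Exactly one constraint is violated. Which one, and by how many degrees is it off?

Perpendicular(KZ, ZR) — off by 8.80°.

B = (0.00, 0.00) ✓; BK at 24.00° ✓; |BK| = 33.70 ✓; ∠BKZ = 66.80° ✓; |KZ| = 22.90 ✓; ∠(KZ, ZR) = 81.20° ✗; |ZR| = 8.400 ✓.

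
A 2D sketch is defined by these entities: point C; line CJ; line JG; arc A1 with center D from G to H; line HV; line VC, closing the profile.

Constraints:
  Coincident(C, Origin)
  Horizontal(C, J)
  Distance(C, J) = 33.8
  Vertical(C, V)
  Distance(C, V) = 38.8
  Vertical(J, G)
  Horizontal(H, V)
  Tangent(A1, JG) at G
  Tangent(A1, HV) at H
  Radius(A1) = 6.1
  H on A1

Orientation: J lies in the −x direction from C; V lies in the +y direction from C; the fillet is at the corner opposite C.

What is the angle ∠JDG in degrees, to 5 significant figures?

79.433°

The virtual corner opposite C is at (-33.800, 38.800). Since A1 is tangent to JG there, DG ⟂ JG and since A1 is tangent to HV there, DH ⟂ HV, with radius 6.1, so the center D sits 6.1 in from both sides at D = (-27.700, 32.700). That places the tangent points at G = (-33.800, 32.700) on JG and H = (-27.700, 38.800) on HV. Then cos ∠JDG = DJ·DG / (|DJ||DG|), giving 79.433°.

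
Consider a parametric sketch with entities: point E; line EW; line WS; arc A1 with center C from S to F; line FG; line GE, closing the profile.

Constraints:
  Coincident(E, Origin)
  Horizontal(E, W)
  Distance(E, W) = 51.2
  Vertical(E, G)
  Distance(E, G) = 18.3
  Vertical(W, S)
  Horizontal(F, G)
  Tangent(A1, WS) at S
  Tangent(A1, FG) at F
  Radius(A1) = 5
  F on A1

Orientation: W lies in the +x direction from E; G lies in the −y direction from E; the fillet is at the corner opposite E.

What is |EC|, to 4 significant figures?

48.08

EG is vertical with |EG| = 18.3 and G on the −y side, so G = (0.000, -18.30). The virtual corner opposite E is at (51.20, -18.30). Tangency of A1 to WS means the radius CS is perpendicular to WS and tangency of A1 to FG means the radius CF is perpendicular to FG, with radius 5.0, so the center C sits 5.0 in from both sides at C = (46.20, -13.30). Then |EC| = |C − E| = 48.08.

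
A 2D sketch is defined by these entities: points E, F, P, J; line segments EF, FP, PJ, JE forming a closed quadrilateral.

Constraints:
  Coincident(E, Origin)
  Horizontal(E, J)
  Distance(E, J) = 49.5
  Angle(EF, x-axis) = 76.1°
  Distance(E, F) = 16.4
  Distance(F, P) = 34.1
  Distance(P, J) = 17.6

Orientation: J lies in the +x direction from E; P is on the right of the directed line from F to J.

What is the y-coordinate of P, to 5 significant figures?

-3.1790

Checks: |FP| = 34.10 ✓; |PJ| = 17.60 ✓.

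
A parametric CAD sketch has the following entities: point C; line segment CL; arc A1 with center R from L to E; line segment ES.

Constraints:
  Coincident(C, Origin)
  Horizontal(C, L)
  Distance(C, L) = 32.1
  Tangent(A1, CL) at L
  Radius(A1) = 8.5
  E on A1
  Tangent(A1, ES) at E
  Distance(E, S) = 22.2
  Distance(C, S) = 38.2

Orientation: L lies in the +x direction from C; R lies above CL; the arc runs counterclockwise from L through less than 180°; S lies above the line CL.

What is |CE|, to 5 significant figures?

40.876

Checks: |RE| = 8.500 ✓; ∠(RE, ES) = 90.00° ✓; |ES| = 22.20 ✓; |CS| = 38.20 ✓.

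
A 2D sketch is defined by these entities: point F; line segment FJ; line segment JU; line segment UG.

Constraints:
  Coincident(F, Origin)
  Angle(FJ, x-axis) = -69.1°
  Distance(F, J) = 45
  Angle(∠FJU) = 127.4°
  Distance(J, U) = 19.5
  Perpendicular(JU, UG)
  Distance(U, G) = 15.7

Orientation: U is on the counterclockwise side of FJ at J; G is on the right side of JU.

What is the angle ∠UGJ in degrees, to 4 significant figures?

51.16°

∠FJU = 127.4°, so JU runs at -69.1° + (180° − 127.4°) = -16.50° from the x-axis; with |JU| = 19.5, U = J + 19.5·(cos -16.50°, sin -16.50°) = (34.75, -47.58). JU is perpendicular to UG; with |UG| = 15.7 on the right of JU, G = U + 15.7·(-0.2840, -0.9588) = (30.29, -62.63). Then cos ∠UGJ = GU·GJ / (|GU||GJ|), giving 51.16°.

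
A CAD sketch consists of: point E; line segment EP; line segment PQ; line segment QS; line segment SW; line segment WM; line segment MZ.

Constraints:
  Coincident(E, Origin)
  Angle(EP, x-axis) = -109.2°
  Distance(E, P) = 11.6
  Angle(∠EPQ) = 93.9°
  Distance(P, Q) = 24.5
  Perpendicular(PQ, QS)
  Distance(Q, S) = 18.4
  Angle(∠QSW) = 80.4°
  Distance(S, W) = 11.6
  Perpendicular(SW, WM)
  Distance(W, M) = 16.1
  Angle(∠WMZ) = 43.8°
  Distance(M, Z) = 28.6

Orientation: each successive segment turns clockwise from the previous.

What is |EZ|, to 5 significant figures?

34.988

E is at the origin; EP runs at -109.2° with length 11.6, so P = (-3.8149, -10.955). ∠EPQ = 93.9° gives PQ at 164.70° from the x-axis; with |PQ| = 24.5, Q = (-27.447, -4.4899). PQ ⟂ QS, so QS runs at 74.700°; with |QS| = 18.4, S = (-22.591, 13.258). ∠QSW = 80.4° gives SW at -24.900° from the x-axis; with |SW| = 11.6, W = (-12.070, 8.3740). SW is perpendicular to WM, so WM runs at -114.90°; with |WM| = 16.1, M = (-18.848, -6.2294). ∠WMZ = 43.8° gives MZ at 108.90° from the x-axis; with |MZ| = 28.6, Z = (-28.112, 20.829). Then |EZ| = |Z − E| = 34.988.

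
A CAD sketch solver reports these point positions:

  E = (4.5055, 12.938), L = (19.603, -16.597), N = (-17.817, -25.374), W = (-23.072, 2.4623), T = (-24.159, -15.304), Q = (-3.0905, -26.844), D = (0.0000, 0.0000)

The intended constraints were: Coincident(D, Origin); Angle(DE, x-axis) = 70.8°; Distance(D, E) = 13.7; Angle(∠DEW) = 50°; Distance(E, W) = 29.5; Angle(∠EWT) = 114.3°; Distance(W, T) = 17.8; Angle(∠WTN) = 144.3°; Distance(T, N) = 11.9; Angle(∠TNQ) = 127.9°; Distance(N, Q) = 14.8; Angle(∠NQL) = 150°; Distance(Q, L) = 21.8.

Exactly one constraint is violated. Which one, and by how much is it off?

Distance(Q, L) = 21.8 — off by 3.10.

D = (0.00, 0.00) ✓; DE at 70.80° ✓; |DE| = 13.70 ✓; ∠DEW = 50.00° ✓; |EW| = 29.50 ✓; ∠EWT = 114.3° ✓; |WT| = 17.80 ✓; ∠WTN = 144.3° ✓; |TN| = 11.90 ✓; ∠TNQ = 127.9° ✓; |NQ| = 14.80 ✓; ∠NQL = 150.0° ✓; |QL| = 24.90 ✗.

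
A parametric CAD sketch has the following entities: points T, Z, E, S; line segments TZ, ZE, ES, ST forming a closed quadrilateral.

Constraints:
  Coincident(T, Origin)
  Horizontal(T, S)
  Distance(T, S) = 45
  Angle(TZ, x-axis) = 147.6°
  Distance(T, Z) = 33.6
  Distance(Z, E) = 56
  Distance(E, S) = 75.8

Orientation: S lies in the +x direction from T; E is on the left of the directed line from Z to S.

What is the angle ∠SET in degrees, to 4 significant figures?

36.34°

T is at the origin; T and S share the same y with |TS| = 45.0 and S in +x, so S = (45.0, 0). TZ runs at 147.6° with |TZ| = 33.6, so Z = (-28.37, 18.00). E is determined by |ZE| = 56.0 and |ES| = 75.8 together: it lies at the intersection of circle(Z, 56.0) and circle(S, 75.8). With |ZS| = 75.55, the foot of the radical line on ZS is 20.50 from Z and the perpendicular offset is √(56.0² − 20.50²) = 52.11. Taking the left-of-ZS solution: E = (3.960, 63.73).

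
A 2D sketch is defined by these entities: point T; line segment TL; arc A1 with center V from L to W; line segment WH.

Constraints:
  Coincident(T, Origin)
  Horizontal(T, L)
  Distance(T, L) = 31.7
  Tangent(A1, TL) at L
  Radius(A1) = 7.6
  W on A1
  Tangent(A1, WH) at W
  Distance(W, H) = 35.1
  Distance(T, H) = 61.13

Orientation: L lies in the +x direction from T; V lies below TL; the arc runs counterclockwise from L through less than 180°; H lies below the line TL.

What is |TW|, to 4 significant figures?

28.14

Checks: T.y = 0.00, L.y = 0.00 ✓; |VW| = 7.600 ✓; ∠(VW, WH) = 90.00° ✓; |WH| = 35.10 ✓; |TH| = 61.13 ✓.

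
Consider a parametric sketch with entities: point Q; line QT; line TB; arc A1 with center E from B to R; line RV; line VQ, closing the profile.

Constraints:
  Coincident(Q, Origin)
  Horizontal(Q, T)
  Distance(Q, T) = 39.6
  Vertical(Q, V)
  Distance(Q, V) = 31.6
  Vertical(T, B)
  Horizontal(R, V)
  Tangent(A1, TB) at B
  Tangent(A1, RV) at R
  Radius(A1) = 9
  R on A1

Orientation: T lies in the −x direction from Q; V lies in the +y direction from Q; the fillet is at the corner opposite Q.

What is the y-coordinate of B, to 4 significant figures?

22.60

Q is at the origin; QT is horizontal with |QT| = 39.6 and T on the −x side, so T = (-39.60, 0.000). Q and V share the same x with |QV| = 31.6 and V on the +y side, so V = (0.000, 31.60). The virtual corner opposite Q is at (-39.60, 31.60). Tangency of A1 to TB means the radius EB is perpendicular to TB and since A1 is tangent to RV there, ER ⟂ RV, with radius 9.0, so the center E sits 9.0 in from both sides at E = (-30.60, 22.60). That places the tangent points at B = (-39.60, 22.60) on TB and R = (-30.60, 31.60) on RV. So B.y = 22.60.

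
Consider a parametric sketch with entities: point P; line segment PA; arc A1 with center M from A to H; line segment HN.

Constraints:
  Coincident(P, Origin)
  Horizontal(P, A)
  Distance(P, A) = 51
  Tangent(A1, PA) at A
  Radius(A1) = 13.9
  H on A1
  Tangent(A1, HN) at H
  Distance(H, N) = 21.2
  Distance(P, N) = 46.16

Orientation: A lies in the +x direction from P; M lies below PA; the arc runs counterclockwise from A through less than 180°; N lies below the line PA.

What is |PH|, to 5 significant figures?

39.008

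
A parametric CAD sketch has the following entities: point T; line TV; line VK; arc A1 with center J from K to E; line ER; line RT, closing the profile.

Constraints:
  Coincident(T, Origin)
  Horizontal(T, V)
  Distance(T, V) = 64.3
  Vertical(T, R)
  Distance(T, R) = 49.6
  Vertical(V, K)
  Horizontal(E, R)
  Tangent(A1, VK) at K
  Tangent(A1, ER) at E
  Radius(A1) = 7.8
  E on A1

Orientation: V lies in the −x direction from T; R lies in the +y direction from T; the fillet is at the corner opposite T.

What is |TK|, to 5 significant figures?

76.692

T is at the origin; T and V share the same y with |TV| = 64.3 and V on the −x side, so V = (-64.300, 0.0000). T and R share the same x with |TR| = 49.6 and R on the +y side, so R = (0.0000, 49.600). The virtual corner opposite T is at (-64.300, 49.600). Tangency of A1 to VK means the radius JK is perpendicular to VK and the tangent condition forces JE to be normal to ER, with radius 7.8, so the center J sits 7.8 in from both sides at J = (-56.500, 41.800). That places the tangent points at K = (-64.300, 41.800) on VK and E = (-56.500, 49.600) on ER. Then |TK| = |K − T| = 76.692.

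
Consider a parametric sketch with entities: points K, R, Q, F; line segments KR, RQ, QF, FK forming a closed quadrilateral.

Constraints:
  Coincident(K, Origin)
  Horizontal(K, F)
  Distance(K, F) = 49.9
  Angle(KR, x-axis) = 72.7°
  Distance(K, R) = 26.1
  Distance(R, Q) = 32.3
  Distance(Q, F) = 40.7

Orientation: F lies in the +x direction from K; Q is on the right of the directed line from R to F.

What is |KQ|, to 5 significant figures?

12.277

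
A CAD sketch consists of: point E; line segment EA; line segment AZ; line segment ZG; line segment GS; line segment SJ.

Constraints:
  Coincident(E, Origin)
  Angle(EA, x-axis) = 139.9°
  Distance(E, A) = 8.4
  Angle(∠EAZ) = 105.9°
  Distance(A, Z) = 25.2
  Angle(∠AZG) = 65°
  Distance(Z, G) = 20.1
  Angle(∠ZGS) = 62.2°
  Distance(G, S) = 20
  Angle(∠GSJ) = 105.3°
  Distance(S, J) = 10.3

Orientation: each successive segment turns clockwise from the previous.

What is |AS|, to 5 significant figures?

5.1488

E is at the origin; EA runs at 139.9° with length 8.4, so A = (-6.4253, 5.4106). ∠EAZ = 105.9° gives AZ at 65.800° from the x-axis; with |AZ| = 25.2, Z = (3.9047, 28.396). ∠AZG = 65.0° gives ZG at -49.200° from the x-axis; with |ZG| = 20.1, G = (17.038, 13.180). ∠ZGS = 62.2° gives GS at -167.00° from the x-axis; with |GS| = 20.0, S = (-2.4489, 8.6814). Then |AS| = |S − A| = 5.1488.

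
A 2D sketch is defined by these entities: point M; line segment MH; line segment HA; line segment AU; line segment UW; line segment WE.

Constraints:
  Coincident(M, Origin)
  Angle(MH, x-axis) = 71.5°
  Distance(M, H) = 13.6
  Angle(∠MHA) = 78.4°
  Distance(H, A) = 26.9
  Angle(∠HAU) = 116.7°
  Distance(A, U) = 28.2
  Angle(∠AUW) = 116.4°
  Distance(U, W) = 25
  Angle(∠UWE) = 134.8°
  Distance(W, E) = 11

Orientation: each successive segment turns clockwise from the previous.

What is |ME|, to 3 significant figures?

35.1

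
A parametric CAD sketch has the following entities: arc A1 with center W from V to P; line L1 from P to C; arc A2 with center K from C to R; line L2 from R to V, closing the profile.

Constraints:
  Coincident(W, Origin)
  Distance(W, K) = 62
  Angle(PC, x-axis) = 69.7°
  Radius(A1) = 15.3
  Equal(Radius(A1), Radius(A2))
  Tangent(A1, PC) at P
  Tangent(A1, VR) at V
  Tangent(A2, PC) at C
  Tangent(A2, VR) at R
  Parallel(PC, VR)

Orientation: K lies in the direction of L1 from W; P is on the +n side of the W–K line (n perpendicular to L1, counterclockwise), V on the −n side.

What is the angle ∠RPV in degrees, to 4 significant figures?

63.73°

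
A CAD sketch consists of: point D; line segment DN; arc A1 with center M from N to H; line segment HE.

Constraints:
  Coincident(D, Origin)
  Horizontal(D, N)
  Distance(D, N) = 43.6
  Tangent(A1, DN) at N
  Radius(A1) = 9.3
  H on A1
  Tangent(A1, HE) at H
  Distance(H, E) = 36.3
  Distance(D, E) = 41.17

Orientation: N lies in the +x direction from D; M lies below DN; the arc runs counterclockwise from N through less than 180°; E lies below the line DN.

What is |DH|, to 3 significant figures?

35.7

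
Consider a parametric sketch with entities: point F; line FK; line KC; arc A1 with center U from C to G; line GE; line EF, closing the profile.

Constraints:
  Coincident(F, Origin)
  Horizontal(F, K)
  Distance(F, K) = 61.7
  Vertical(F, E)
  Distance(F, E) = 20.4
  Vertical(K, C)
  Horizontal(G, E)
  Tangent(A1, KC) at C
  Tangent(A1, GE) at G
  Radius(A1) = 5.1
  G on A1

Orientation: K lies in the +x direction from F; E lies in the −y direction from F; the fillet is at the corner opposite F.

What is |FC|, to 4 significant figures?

63.57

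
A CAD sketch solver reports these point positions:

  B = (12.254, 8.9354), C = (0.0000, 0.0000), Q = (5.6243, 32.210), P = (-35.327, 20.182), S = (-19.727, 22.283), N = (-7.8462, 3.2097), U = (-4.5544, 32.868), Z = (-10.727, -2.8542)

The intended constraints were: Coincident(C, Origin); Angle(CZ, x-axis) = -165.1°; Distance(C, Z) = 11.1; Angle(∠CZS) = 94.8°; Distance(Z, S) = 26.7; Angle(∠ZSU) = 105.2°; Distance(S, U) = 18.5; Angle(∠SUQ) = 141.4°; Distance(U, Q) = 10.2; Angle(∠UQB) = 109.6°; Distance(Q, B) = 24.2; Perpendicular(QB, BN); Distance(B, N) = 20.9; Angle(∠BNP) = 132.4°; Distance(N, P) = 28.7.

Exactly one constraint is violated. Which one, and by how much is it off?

Distance(N, P) = 28.7 — off by 3.60.

C = (0.00, 0.00) ✓; CZ at -165.1° ✓; |CZ| = 11.10 ✓; ∠CZS = 94.80° ✓; |ZS| = 26.70 ✓; ∠ZSU = 105.2° ✓; |SU| = 18.50 ✓; ∠SUQ = 141.4° ✓; |UQ| = 10.20 ✓; ∠UQB = 109.6° ✓; |QB| = 24.20 ✓; ∠(QB, BN) = 90.00° ✓; |BN| = 20.90 ✓; ∠BNP = 132.4° ✓; |NP| = 32.30 ✗.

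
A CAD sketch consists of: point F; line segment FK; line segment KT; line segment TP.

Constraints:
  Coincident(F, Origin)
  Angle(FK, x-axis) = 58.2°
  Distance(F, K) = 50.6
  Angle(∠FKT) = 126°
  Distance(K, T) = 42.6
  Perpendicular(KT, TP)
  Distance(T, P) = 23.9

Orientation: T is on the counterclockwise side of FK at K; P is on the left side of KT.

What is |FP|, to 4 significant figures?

74.32

F is at the origin; FK runs at 58.2° with length 50.6, so K = 50.6·(cos 58.2°, sin 58.2°) = (26.66, 43.00). ∠FKT = 126.0°, so KT runs at 58.2° + (180° − 126.0°) = 112.2° from the x-axis; with |KT| = 42.6, T = K + 42.6·(cos 112.2°, sin 112.2°) = (10.57, 82.45). KT ⟂ TP; with |TP| = 23.9 on the left of KT, P = T + 23.9·(-0.9259, -0.3778) = (-11.56, 73.42). Then |FP| = |P − F| = 74.32.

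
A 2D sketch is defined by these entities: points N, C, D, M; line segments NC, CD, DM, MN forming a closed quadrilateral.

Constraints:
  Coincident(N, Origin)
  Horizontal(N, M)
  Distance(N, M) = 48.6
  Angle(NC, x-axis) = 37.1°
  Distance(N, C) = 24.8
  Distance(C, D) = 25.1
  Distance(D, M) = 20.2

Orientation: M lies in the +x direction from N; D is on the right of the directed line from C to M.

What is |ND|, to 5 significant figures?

31.066

Checks: |NM| = 48.60 ✓; |NC| = 24.80 ✓; |CD| = 25.10 ✓; |DM| = 20.20 ✓.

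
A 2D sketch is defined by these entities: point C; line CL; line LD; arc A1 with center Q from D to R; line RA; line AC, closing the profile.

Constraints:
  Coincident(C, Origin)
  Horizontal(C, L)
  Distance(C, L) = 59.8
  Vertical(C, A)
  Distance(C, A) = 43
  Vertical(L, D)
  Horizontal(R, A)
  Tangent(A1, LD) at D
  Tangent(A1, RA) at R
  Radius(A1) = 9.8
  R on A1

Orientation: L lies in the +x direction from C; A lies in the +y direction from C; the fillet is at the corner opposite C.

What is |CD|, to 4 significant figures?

68.40

C is at the origin; C and L share the same y with |CL| = 59.8 and L on the +x side, so L = (59.80, 0.000). CA is vertical with |CA| = 43.0 and A on the +y side, so A = (0.000, 43.00). The virtual corner opposite C is at (59.80, 43.00). Since A1 is tangent to LD there, QD ⟂ LD and the tangent condition forces QR to be normal to RA, with radius 9.8, so the center Q sits 9.8 in from both sides at Q = (50.00, 33.20). That places the tangent points at D = (59.80, 33.20) on LD and R = (50.00, 43.00) on RA. Then |CD| = |D − C| = 68.40.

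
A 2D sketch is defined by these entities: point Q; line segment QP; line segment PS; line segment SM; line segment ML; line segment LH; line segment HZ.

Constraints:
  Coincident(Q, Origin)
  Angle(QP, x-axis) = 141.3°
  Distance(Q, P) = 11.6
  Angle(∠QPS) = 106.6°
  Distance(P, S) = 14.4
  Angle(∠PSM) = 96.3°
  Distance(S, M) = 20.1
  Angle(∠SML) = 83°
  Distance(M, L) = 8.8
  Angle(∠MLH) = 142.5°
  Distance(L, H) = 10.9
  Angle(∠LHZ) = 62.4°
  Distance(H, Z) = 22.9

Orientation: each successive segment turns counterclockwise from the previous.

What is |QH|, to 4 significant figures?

3.253

Q is at the origin; QP runs at 141.3° with length 11.6, so P = (-9.053, 7.253). ∠QPS = 106.6° gives PS at -145.3° from the x-axis; with |PS| = 14.4, S = (-20.89, -0.9448). ∠PSM = 96.3° gives SM at -61.60° from the x-axis; with |SM| = 20.1, M = (-11.33, -18.63). ∠SML = 83.0° gives ML at 35.40° from the x-axis; with |ML| = 8.8, L = (-4.159, -13.53). ∠MLH = 142.5° gives LH at 72.90° from the x-axis; with |LH| = 10.9, H = (-0.9537, -3.110). Then |QH| = |H − Q| = 3.253.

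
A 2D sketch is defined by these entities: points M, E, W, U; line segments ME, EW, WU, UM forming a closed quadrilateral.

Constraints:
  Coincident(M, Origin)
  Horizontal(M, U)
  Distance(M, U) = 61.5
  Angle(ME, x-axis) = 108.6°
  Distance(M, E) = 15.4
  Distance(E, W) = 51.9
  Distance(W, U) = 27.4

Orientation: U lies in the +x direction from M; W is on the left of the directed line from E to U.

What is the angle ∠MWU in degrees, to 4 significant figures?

97.39°

Checks: |EW| = 51.90 ✓; |WU| = 27.40 ✓.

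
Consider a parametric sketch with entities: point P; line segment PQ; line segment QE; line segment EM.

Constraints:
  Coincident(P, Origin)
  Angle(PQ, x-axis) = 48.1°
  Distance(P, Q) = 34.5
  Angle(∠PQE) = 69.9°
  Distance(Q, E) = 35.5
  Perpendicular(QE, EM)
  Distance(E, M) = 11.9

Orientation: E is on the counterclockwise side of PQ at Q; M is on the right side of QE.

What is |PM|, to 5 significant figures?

50.214

P is at the origin; PQ runs at 48.1° with length 34.5, so Q = 34.5·(cos 48.1°, sin 48.1°) = (23.040, 25.679). ∠PQE = 69.9°, so QE runs at 48.1° + (180° − 69.9°) = 158.20° from the x-axis; with |QE| = 35.5, E = Q + 35.5·(cos 158.20°, sin 158.20°) = (-9.9210, 38.862). QE ⟂ EM; with |EM| = 11.9 on the right of QE, M = E + 11.9·(0.37137, 0.92849) = (-5.5017, 49.911). Then |PM| = |M − P| = 50.214.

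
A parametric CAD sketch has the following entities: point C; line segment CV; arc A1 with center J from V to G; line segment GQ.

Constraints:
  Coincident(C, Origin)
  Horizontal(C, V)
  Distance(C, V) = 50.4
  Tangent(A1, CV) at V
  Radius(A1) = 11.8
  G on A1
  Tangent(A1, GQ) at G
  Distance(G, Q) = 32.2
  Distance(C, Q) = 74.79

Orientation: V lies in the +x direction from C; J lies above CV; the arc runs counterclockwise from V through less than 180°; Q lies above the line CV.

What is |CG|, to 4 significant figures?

63.44

C is at the origin; CV is horizontal with |CV| = 50.4 and V on the +x side, so V = (50.40, 0.000). The tangent condition forces JV to be normal to CV, so J = V + (0, 11.8) = (50.40, 11.80). Since JG ⟂ GQ (tangency), |JQ| = √(11.8² + 32.2²) = 34.29 regardless of where G sits on A1. So Q lies on both circle(C, 74.79) and circle(J, 34.29); the above-CV intersection is Q = (59.93, 44.74). G is the foot of the tangent from Q: G = (62.17, 12.62).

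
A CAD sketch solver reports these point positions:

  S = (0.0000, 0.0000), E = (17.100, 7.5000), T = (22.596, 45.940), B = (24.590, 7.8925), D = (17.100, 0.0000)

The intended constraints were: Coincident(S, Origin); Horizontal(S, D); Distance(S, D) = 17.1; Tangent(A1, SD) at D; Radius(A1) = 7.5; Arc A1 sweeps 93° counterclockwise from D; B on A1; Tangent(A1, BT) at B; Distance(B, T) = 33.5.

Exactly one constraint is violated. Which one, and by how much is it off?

Distance(B, T) = 33.5 — off by 4.60.

S = (0.00, 0.00) ✓; S.y = 0.00, D.y = 0.00 ✓; |SD| = 17.10 ✓; ∠(ED, DS) = 90.00° ✓; |ED| = 7.500 ✓; bearing(E→B) − bearing(E→D) = 93.00° ✓; |EB| = 7.500 ✓; ∠(EB, BT) = 90.00° ✓; |BT| = 38.10 ✗.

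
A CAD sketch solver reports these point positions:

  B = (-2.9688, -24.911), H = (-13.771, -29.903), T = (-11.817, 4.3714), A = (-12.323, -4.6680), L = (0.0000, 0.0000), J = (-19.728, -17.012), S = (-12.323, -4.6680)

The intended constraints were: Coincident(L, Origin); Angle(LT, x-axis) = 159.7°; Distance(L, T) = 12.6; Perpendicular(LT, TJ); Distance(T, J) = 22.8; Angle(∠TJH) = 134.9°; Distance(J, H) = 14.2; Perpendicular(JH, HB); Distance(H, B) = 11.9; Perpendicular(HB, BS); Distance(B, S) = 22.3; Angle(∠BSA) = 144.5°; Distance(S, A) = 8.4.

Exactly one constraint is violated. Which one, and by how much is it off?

Distance(S, A) = 8.4 — off by 8.40.

L = (0.00, 0.00) ✓; LT at 159.7° ✓; |LT| = 12.60 ✓; ∠(LT, TJ) = 90.00° ✓; |TJ| = 22.80 ✓; ∠TJH = 134.9° ✓; |JH| = 14.20 ✓; ∠(JH, HB) = 90.00° ✓; |HB| = 11.90 ✓; ∠(HB, BS) = 90.00° ✓; |BS| = 22.30 ✓; ∠BSA = 144.5° ✓; |SA| = 0.000 ✗.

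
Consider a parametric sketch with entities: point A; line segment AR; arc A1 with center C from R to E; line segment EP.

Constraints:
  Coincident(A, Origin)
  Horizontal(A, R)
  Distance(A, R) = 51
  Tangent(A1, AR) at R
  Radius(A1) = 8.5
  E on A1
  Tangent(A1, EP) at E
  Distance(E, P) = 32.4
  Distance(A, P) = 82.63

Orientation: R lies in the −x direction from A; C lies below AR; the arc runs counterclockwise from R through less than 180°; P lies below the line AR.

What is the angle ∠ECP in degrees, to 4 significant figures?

75.30°

Checks: |CE| = 8.500 ✓; ∠(CE, EP) = 90.00° ✓; |EP| = 32.40 ✓; |AP| = 82.63 ✓.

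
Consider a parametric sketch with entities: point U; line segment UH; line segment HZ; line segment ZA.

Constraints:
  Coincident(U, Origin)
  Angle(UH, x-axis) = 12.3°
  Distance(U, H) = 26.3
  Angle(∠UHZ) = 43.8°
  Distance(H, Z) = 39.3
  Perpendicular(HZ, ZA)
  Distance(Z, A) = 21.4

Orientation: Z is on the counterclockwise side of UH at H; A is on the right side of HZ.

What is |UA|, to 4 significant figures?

44.51

∠UHZ = 43.8°, so HZ runs at 12.3° + (180° − 43.8°) = 148.5° from the x-axis; with |HZ| = 39.3, Z = H + 39.3·(cos 148.5°, sin 148.5°) = (-7.812, 26.14). The perpendicularity gives ZA at right angles to HZ; with |ZA| = 21.4 on the right of HZ, A = Z + 21.4·(0.5225, 0.8526) = (3.369, 44.38). Then |UA| = |A − U| = 44.51.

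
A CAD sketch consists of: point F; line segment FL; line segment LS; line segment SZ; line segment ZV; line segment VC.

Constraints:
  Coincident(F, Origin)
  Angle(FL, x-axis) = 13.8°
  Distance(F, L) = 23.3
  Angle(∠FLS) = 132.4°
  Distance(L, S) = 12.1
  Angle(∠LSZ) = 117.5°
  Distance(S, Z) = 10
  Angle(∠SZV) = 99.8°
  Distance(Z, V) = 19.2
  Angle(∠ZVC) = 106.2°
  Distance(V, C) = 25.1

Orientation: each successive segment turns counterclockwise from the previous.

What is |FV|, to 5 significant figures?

17.470

F is at the origin; FL runs at 13.8° with length 23.3, so L = (22.627, 5.5578). ∠FLS = 132.4° gives LS at 61.400° from the x-axis; with |LS| = 12.1, S = (28.420, 16.181). ∠LSZ = 117.5° gives SZ at 123.90° from the x-axis; with |SZ| = 10.0, Z = (22.842, 24.482). ∠SZV = 99.8° gives ZV at -155.90° from the x-axis; with |ZV| = 19.2, V = (5.3157, 16.642). Then |FV| = |V − F| = 17.470.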